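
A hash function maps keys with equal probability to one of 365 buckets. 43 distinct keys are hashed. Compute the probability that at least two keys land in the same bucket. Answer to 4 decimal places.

0.9239

It's easier to compute the probability that all 43 are distinct.
P(all distinct) = 365/365 · 364/365 · ··· · 323/365 ≈ 0.0761.
So the probability of at least one match is 1 − 0.0761 = 0.9239.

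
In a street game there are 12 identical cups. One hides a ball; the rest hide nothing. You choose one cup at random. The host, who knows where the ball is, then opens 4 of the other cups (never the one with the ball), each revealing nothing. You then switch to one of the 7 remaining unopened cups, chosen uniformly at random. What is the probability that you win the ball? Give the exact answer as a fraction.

11/84

Your original cup holds the ball with probability 1/12, so the other 11 collectively hold it with probability 11/12.
The host can always find 4 empty cups to open, so the reveals don't change that 11/12; it is now spread over the 7 remaining unopened cups.
P(win by switching) = (11/12) · (1/7) = 11/84.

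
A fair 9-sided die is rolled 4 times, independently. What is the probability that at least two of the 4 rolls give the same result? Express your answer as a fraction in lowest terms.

131/243

P(all 4 different) = 9/9 · 8/9 · ··· · 6/9 = 112/243.
P(at least two equal) = 1 − 112/243 = 131/243.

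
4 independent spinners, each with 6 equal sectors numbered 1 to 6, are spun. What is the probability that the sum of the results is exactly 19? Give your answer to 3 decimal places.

0.043

There are 6^4 = 1296 equally likely outcomes.
The number of ordered 4-tuples from {1,…,6} summing to 19 is 56.
P(sum = 19) = 56/1296 = 7/162 ≈ 0.043.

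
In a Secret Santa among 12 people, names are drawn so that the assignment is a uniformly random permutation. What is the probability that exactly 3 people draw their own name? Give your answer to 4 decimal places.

Choose which 3 of the 12 are fixed: C(12,3) = 220 ways.
The remaining 9 must have no fixed point: D(9) = 133496.
P = 220·133496/479001600 = 16687/272160 ≈ 0.0613.

0.0613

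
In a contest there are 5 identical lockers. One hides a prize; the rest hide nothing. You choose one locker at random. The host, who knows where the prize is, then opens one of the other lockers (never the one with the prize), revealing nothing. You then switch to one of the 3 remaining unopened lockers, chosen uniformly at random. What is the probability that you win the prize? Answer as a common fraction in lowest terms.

Your original locker holds the prize with probability 1/5, so the other 4 collectively hold it with probability 4/5.
The host can always find an empty locker to open, so this doesn't change that 4/5; it is now spread over the 3 remaining unopened lockers.
P(win by switching) = (4/5) · (1/3) = 4/15.

4/15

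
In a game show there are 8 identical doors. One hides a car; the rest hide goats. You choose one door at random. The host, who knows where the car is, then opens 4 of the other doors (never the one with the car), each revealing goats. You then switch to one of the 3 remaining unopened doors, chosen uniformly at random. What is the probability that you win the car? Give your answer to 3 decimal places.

0.292

Your original door holds the car with probability 1/8, so the other 7 collectively hold it with probability 7/8.
The host can always find 4 empty doors to open, so the reveals don't change that 7/8; it is now spread over the 3 remaining unopened doors.
P(win by switching) = (7/8) · (1/3) = 7/24 ≈ 0.292.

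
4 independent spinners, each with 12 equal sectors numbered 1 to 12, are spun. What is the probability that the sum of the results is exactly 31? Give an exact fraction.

There are 12^4 = 20736 equally likely outcomes.
The number of ordered 4-tuples from {1,…,12} summing to 31 is 916.
P(sum = 31) = 916/20736 = 229/5184.

229/5184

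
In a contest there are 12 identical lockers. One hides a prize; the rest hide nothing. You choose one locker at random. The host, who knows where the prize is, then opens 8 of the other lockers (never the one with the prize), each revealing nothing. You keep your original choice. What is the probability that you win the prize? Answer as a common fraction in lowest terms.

1/12

The host can always open 8 empty lockers regardless of your choice, so the reveals give no information about your original locker.
P(win by staying) = 1/12.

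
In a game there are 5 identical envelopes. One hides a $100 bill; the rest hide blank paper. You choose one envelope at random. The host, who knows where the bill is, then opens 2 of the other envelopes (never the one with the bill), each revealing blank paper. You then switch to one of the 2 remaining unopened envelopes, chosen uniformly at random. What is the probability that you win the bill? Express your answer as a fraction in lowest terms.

Your original envelope holds the bill with probability 1/5, so the other 4 collectively hold it with probability 4/5.
The host can always find 2 empty envelopes to open, so the reveals don't change that 4/5; it is now spread over the 2 remaining unopened envelopes.
P(win by switching) = (4/5) · (1/2) = 2/5.

2/5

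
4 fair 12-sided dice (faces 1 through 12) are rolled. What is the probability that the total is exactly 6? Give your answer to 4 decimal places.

0.0005

There are 12^4 = 20736 equally likely outcomes.
The number of ordered 4-tuples from {1,…,12} summing to 6 is 10.
P(sum = 6) = 10/20736 = 5/10368 ≈ 0.0005.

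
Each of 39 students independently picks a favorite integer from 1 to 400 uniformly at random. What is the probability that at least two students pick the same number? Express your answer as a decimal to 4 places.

0.8527

It's easier to compute the probability that all 39 are distinct.
P(all distinct) = 400/400 · 399/400 · ··· · 362/400 ≈ 0.1473.
So the probability of at least one match is 1 − 0.1473 = 0.8527.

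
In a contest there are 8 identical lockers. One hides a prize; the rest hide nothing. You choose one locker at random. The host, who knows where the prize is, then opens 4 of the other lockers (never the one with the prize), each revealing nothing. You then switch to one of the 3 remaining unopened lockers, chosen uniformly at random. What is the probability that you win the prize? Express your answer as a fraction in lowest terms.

Your original locker holds the prize with probability 1/8, so the other 7 collectively hold it with probability 7/8.
The host can always find 4 empty lockers to open, so the reveals don't change that 7/8; it is now spread over the 3 remaining unopened lockers.
P(win by switching) = (7/8) · (1/3) = 7/24.

7/24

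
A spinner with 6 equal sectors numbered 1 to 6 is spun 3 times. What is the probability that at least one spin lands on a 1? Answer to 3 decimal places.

0.421

P(no spin lands on a 1) = (5/6)^3 ≈ 0.579.
P(at least one) = 1 − 0.579 = 0.421.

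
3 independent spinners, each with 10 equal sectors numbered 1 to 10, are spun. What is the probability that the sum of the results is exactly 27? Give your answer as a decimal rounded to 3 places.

There are 10^3 = 1000 equally likely outcomes.
The number of ordered 3-tuples from {1,…,10} summing to 27 is 10.
P(sum = 27) = 10/1000 = 1/100 ≈ 0.010.

0.010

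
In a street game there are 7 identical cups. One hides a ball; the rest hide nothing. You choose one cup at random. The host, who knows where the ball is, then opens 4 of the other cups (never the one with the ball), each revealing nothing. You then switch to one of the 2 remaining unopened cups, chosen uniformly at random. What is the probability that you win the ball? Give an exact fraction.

3/7

Your original cup holds the ball with probability 1/7, so the other 6 collectively hold it with probability 6/7.
The host can always find 4 empty cups to open, so the reveals don't change that 6/7; it is now spread over the 2 remaining unopened cups.
P(win by switching) = (6/7) · (1/2) = 3/7.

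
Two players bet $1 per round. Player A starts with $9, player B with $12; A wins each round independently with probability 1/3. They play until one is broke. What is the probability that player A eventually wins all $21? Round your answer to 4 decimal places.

Let r = q/p = (2/3)/(1/3) = 2. The recurrence P(i) = p·P(i+1) + q·P(i−1) with P(0)=0, P(21)=1 gives P(i) = (1 − r^i)/(1 − r^21).
P(9) = (1 − (2)^9) / (1 − (2)^21) = 73/299593 ≈ 0.0002.

0.0002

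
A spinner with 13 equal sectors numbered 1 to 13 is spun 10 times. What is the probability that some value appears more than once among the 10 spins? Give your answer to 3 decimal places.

P(all 10 different) = 13/13 · 12/13 · ··· · 4/13 ≈ 0.008.
P(at least two equal) = 1 − 0.008 = 0.992.

0.992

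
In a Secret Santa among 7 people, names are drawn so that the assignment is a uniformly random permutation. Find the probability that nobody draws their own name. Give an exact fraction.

This is the derangement probability: permutations of 7 with no fixed point.
D(7) = 7! · (1 − 1/1! + 1/2! − ··· + (−1)^7/7!) = 1854.
P = 1854/5040 = 103/280.

103/280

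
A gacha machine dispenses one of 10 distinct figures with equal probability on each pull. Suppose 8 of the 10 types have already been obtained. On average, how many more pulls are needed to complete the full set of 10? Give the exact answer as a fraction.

Starting from 8 distinct types, each trial gives a new one with probability (10−i)/10 when i types are held, so the wait for the next new type is 10/(10−i).
E = 10/2 + 10/1 = 15.

15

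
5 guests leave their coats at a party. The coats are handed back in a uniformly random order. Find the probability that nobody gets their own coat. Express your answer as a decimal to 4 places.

This is the derangement probability: permutations of 5 with no fixed point.
D(5) = 5! · (1 − 1/1! + 1/2! − ··· + (−1)^5/5!) = 44.
P = 44/120 = 11/30 ≈ 0.3667.

0.3667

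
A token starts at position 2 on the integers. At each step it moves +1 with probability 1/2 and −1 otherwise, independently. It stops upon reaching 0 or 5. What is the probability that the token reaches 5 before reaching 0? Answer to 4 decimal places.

0.4000

With a fair step, P(i) = ½P(i−1) + ½P(i+1) with P(0)=0, P(5)=1 has the linear solution P(i) = i/5.
P(2) = 2/5 ≈ 0.4000.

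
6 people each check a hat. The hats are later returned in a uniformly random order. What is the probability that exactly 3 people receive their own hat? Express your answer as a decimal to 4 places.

0.0556

Choose which 3 of the 6 are fixed: C(6,3) = 20 ways.
The remaining 3 must have no fixed point: D(3) = 2.
P = 20·2/720 = 1/18 ≈ 0.0556.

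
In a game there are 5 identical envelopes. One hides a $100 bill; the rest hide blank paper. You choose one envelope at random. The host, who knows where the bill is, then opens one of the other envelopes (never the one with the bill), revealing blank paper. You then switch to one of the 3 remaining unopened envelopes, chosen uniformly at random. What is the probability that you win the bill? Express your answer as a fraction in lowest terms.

4/15

Your original envelope holds the bill with probability 1/5, so the other 4 collectively hold it with probability 4/5.
The host can always find an empty envelope to open, so this doesn't change that 4/5; it is now spread over the 3 remaining unopened envelopes.
P(win by switching) = (4/5) · (1/3) = 4/15.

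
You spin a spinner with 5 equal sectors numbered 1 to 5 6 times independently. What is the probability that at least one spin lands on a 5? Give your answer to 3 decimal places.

0.738

P(no spin lands on a 5) = (4/5)^6 ≈ 0.262.
P(at least one) = 1 − 0.262 = 0.738.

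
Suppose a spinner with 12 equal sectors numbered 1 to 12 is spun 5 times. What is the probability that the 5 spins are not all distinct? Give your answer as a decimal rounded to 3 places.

0.618

P(all 5 different) = 12/12 · 11/12 · ··· · 8/12 ≈ 0.382.
P(at least two equal) = 1 − 0.382 = 0.618.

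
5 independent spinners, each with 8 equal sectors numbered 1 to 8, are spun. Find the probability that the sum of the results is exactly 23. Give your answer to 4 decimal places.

There are 8^5 = 32768 equally likely outcomes.
The number of ordered 5-tuples from {1,…,8} summing to 23 is 2460.
P(sum = 23) = 2460/32768 = 615/8192 ≈ 0.0751.

0.0751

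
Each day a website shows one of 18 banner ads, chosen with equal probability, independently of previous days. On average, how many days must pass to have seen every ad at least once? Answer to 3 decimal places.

After i distinct types are collected, each trial gives a new one with probability (18−i)/18, so the expected wait for the next new type is 18/(18−i).
E = 18/18 + 18/17 + 18/16 + 18/15 + 18/14 + 18/13 + 18/12 + 18/11 + 18/10 + 18/9 + 18/8 + 18/7 + 18/6 + 18/5 + 18/4 + 18/3 + 18/2 + 18/1 = 42822903/680680 ≈ 62.912.

62.912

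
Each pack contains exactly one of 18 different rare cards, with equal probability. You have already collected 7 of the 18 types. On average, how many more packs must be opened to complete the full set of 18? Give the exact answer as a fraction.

83711/1540

Starting from 7 distinct types, each trial gives a new one with probability (18−i)/18 when i types are held, so the wait for the next new type is 18/(18−i).
E = 18/11 + 18/10 + 18/9 + 18/8 + 18/7 + 18/6 + 18/5 + 18/4 + 18/3 + 18/2 + 18/1 = 83711/1540.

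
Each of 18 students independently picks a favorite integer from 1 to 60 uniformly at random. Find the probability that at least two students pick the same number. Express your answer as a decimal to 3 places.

It's easier to compute the probability that all 18 are distinct.
P(all distinct) = 60/60 · 59/60 · ··· · 43/60 ≈ 0.058.
So the probability of at least one match is 1 − 0.058 = 0.942.

0.942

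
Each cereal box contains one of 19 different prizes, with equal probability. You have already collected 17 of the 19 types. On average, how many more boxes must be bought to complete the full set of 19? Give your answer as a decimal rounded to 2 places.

Starting from 17 distinct types, each trial gives a new one with probability (19−i)/19 when i types are held, so the wait for the next new type is 19/(19−i).
E = 19/2 + 19/1 = 57/2 ≈ 28.50.

28.50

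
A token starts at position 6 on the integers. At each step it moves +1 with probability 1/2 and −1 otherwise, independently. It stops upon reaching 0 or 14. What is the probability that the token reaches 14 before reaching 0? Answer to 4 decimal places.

0.4286

With a fair step, P(i) = ½P(i−1) + ½P(i+1) with P(0)=0, P(14)=1 has the linear solution P(i) = i/14.
P(6) = 6/14 = 3/7 ≈ 0.4286.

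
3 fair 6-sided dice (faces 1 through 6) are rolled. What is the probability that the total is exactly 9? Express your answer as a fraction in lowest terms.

There are 6^3 = 216 equally likely outcomes.
The number of ordered 3-tuples from {1,…,6} summing to 9 is 25.
P(sum = 9) = 25/216.

25/216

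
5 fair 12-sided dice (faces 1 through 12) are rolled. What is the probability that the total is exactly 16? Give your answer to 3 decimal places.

There are 12^5 = 248832 equally likely outcomes.
The number of ordered 5-tuples from {1,…,12} summing to 16 is 1365.
P(sum = 16) = 1365/248832 = 455/82944 ≈ 0.005.

0.005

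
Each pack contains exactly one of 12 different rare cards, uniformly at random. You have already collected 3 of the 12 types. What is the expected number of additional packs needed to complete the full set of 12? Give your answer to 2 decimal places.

33.95

Starting from 3 distinct types, each trial gives a new one with probability (12−i)/12 when i types are held, so the wait for the next new type is 12/(12−i).
E = 12/9 + 12/8 + 12/7 + 12/6 + 12/5 + 12/4 + 12/3 + 12/2 + 12/1 = 7129/210 ≈ 33.95.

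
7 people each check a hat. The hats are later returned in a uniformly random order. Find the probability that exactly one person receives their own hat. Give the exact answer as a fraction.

Choose which one is fixed: C(7,1) = 7 ways.
The remaining 6 must have no fixed point: D(6) = 265.
P = 7·265/5040 = 53/144.

53/144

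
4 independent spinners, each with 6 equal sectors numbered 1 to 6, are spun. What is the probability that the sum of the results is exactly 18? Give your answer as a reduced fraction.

There are 6^4 = 1296 equally likely outcomes.
The number of ordered 4-tuples from {1,…,6} summing to 18 is 80.
P(sum = 18) = 80/1296 = 5/81.

5/81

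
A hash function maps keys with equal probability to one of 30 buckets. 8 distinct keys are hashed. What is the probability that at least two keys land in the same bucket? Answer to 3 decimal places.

0.640

It's easier to compute the probability that all 8 are distinct.
P(all distinct) = 30/30 · 29/30 · ··· · 23/30 ≈ 0.360.
So the probability of at least one match is 1 − 0.360 = 0.640.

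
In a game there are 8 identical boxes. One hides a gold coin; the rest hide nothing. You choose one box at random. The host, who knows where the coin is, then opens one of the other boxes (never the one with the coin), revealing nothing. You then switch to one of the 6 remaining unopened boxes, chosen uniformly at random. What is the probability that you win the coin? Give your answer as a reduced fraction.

Your original box holds the coin with probability 1/8, so the other 7 collectively hold it with probability 7/8.
The host can always find an empty box to open, so this doesn't change that 7/8; it is now spread over the 6 remaining unopened boxes.
P(win by switching) = (7/8) · (1/6) = 7/48.

7/48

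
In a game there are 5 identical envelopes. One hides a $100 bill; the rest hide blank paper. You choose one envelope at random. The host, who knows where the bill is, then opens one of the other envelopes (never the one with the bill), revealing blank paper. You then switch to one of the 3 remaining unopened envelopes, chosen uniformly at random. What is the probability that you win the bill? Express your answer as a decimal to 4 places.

Your original envelope holds the bill with probability 1/5, so the other 4 collectively hold it with probability 4/5.
The host can always find an empty envelope to open, so this doesn't change that 4/5; it is now spread over the 3 remaining unopened envelopes.
P(win by switching) = (4/5) · (1/3) = 4/15 ≈ 0.2667.

0.2667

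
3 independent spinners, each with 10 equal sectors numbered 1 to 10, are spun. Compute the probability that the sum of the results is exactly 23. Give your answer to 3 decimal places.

There are 10^3 = 1000 equally likely outcomes.
The number of ordered 3-tuples from {1,…,10} summing to 23 is 36.
P(sum = 23) = 36/1000 = 9/250 ≈ 0.036.

0.036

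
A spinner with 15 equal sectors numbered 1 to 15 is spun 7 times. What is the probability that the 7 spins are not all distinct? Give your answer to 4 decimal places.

0.8102

P(all 7 different) = 15/15 · 14/15 · ··· · 9/15 ≈ 0.1898.
P(at least two equal) = 1 − 0.1898 = 0.8102.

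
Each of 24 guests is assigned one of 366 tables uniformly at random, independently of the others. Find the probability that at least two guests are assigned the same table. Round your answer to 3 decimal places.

0.537

It's easier to compute the probability that all 24 are distinct.
P(all distinct) = 366/366 · 365/366 · ··· · 343/366 ≈ 0.463.
So the probability of at least one match is 1 − 0.463 = 0.537.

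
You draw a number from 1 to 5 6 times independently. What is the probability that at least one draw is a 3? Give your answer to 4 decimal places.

P(no draw is a 3) = (4/5)^6 ≈ 0.2621.
P(at least one) = 1 − 0.2621 = 0.7379.

0.7379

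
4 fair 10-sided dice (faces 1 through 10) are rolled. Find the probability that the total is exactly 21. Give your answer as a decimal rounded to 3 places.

0.066

There are 10^4 = 10000 equally likely outcomes.
The number of ordered 4-tuples from {1,…,10} summing to 21 is 660.
P(sum = 21) = 660/10000 = 33/500 ≈ 0.066.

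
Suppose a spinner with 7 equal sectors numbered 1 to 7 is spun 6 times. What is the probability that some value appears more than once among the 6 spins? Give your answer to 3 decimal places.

0.957

P(all 6 different) = 7/7 · 6/7 · ··· · 2/7 ≈ 0.043.
P(at least two equal) = 1 − 0.043 = 0.957.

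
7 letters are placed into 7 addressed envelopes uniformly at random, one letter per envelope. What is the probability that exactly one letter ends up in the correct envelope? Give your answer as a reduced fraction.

53/144

Choose which one is fixed: C(7,1) = 7 ways.
The remaining 6 must have no fixed point: D(6) = 265.
P = 7·265/5040 = 53/144.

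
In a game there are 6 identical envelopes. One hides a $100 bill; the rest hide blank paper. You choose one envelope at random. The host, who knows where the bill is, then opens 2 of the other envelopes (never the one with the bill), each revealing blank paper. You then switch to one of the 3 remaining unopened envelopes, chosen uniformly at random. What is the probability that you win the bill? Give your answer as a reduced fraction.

Your original envelope holds the bill with probability 1/6, so the other 5 collectively hold it with probability 5/6.
The host can always find 2 empty envelopes to open, so the reveals don't change that 5/6; it is now spread over the 3 remaining unopened envelopes.
P(win by switching) = (5/6) · (1/3) = 5/18.

5/18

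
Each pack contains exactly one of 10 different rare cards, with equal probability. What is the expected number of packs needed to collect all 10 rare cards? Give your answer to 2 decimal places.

29.29

After i distinct types are collected, each trial gives a new one with probability (10−i)/10, so the expected wait for the next new type is 10/(10−i).
E = 10/10 + 10/9 + 10/8 + 10/7 + 10/6 + 10/5 + 10/4 + 10/3 + 10/2 + 10/1 = 7381/252 ≈ 29.29.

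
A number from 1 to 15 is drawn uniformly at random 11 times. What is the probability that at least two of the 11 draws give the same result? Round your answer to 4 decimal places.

P(all 11 different) = 15/15 · 14/15 · ··· · 5/15 ≈ 0.0063.
P(at least two equal) = 1 − 0.0063 = 0.9937.

0.9937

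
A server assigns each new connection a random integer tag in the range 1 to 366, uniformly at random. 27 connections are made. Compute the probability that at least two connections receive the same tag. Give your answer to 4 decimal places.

It's easier to compute the probability that all 27 are distinct.
P(all distinct) = 366/366 · 365/366 · ··· · 340/366 ≈ 0.3742.
So the probability of at least one match is 1 − 0.3742 = 0.6258.

0.6258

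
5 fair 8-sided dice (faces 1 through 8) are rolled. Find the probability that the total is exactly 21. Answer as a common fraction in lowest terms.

There are 8^5 = 32768 equally likely outcomes.
The number of ordered 5-tuples from {1,…,8} summing to 21 is 2380.
P(sum = 21) = 2380/32768 = 595/8192.

595/8192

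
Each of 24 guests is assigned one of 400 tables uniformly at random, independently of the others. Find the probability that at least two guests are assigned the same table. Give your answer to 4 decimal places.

It's easier to compute the probability that all 24 are distinct.
P(all distinct) = 400/400 · 399/400 · ··· · 377/400 ≈ 0.4946.
So the probability of at least one match is 1 − 0.4946 = 0.5054.

0.5054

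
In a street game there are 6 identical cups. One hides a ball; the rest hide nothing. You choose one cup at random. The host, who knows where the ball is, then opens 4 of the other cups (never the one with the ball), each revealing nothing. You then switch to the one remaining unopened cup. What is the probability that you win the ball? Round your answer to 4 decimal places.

0.8333

Your original cup holds the ball with probability 1/6, so the other 5 collectively hold it with probability 5/6.
The host can always find 4 empty cups to open, so the reveals don't change that 5/6; it is now spread over the 1 remaining unopened cup.
P(win by switching) = (5/6) · (1/1) = 5/6 ≈ 0.8333.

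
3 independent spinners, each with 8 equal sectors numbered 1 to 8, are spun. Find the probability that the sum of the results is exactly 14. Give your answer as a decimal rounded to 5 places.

0.09375

There are 8^3 = 512 equally likely outcomes.
The number of ordered 3-tuples from {1,…,8} summing to 14 is 48.
P(sum = 14) = 48/512 = 3/32 ≈ 0.09375.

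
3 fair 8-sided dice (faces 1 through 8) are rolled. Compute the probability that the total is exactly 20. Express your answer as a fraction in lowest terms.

15/512

There are 8^3 = 512 equally likely outcomes.
The number of ordered 3-tuples from {1,…,8} summing to 20 is 15.
P(sum = 20) = 15/512.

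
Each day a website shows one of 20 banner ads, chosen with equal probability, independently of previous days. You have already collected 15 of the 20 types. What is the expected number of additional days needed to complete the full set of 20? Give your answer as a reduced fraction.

137/3

Starting from 15 distinct types, each trial gives a new one with probability (20−i)/20 when i types are held, so the wait for the next new type is 20/(20−i).
E = 20/5 + 20/4 + 20/3 + 20/2 + 20/1 = 137/3.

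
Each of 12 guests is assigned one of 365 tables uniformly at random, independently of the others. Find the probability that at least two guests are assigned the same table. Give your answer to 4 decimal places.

It's easier to compute the probability that all 12 are distinct.
P(all distinct) = 365/365 · 364/365 · ··· · 354/365 ≈ 0.8330.
So the probability of at least one match is 1 − 0.8330 = 0.1670.

0.1670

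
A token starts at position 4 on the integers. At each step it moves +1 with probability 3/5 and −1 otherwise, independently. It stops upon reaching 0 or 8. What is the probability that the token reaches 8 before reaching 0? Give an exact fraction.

81/97

Let r = q/p = (2/5)/(3/5) = 2/3. The recurrence P(i) = p·P(i+1) + q·P(i−1) with P(0)=0, P(8)=1 gives P(i) = (1 − r^i)/(1 − r^8).
P(4) = (1 − (2/3)^4) / (1 − (2/3)^8) = 81/97.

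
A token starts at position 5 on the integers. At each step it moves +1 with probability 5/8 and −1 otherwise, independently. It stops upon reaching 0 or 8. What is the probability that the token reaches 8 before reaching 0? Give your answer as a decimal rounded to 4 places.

0.9380

Let r = q/p = (3/8)/(5/8) = 3/5. The recurrence P(i) = p·P(i+1) + q·P(i−1) with P(0)=0, P(8)=1 gives P(i) = (1 − r^i)/(1 − r^8).
P(5) = (1 − (3/5)^5) / (1 − (3/5)^8) = 180125/192032 ≈ 0.9380.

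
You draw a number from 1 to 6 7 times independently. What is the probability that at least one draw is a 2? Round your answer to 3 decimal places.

P(no draw is a 2) = (5/6)^7 ≈ 0.279.
P(at least one) = 1 − 0.279 = 0.721.

0.721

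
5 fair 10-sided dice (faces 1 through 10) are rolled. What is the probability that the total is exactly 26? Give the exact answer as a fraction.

There are 10^5 = 100000 equally likely outcomes.
The number of ordered 5-tuples from {1,…,10} summing to 26 is 5875.
P(sum = 26) = 5875/100000 = 47/800.

47/800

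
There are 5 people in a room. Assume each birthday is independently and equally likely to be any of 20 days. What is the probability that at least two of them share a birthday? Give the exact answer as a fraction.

2093/5000

It's easier to compute the probability that all 5 are distinct.
P(all distinct) = 20/20 · 19/20 · ··· · 16/20 = 2907/5000.
So the probability of at least one match is 1 − 2907/5000 = 2093/5000.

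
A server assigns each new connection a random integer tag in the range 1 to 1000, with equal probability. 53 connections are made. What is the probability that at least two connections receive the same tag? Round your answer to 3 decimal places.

0.754

It's easier to compute the probability that all 53 are distinct.
P(all distinct) = 1000/1000 · 999/1000 · ··· · 948/1000 ≈ 0.246.
So the probability of at least one match is 1 − 0.246 = 0.754.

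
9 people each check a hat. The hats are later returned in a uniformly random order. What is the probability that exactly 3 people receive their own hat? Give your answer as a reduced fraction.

53/864

Choose which 3 of the 9 are fixed: C(9,3) = 84 ways.
The remaining 6 must have no fixed point: D(6) = 265.
P = 84·265/362880 = 53/864.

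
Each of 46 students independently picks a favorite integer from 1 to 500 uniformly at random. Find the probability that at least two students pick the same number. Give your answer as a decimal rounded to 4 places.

It's easier to compute the probability that all 46 are distinct.
P(all distinct) = 500/500 · 499/500 · ··· · 455/500 ≈ 0.1181.
So the probability of at least one match is 1 − 0.1181 = 0.8819.

0.8819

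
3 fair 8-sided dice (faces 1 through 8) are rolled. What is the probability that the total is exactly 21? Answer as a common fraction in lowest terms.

5/256

There are 8^3 = 512 equally likely outcomes.
The number of ordered 3-tuples from {1,…,8} summing to 21 is 10.
P(sum = 21) = 10/512 = 5/256.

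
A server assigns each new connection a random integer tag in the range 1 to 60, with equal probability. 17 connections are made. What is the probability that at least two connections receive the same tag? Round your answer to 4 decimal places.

It's easier to compute the probability that all 17 are distinct.
P(all distinct) = 60/60 · 59/60 · ··· · 44/60 ≈ 0.0814.
So the probability of at least one match is 1 − 0.0814 = 0.9186.

0.9186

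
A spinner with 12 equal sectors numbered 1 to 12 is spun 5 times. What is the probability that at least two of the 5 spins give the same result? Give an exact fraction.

89/144

P(all 5 different) = 12/12 · 11/12 · ··· · 8/12 = 55/144.
P(at least two equal) = 1 − 55/144 = 89/144.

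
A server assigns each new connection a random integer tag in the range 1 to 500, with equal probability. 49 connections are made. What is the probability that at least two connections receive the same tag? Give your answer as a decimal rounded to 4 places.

It's easier to compute the probability that all 49 are distinct.
P(all distinct) = 500/500 · 499/500 · ··· · 452/500 ≈ 0.0879.
So the probability of at least one match is 1 − 0.0879 = 0.9121.

0.9121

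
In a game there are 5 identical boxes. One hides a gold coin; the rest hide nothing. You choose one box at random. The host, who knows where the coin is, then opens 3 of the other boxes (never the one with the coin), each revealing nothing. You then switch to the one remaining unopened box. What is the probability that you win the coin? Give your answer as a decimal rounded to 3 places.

0.800

Your original box holds the coin with probability 1/5, so the other 4 collectively hold it with probability 4/5.
The host can always find 3 empty boxes to open, so the reveals don't change that 4/5; it is now spread over the 1 remaining unopened box.
P(win by switching) = (4/5) · (1/1) = 4/5 ≈ 0.800.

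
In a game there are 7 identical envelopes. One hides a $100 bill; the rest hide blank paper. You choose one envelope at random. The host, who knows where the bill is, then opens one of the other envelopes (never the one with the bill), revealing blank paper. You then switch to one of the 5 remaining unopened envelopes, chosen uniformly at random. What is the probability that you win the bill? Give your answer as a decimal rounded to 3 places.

Your original envelope holds the bill with probability 1/7, so the other 6 collectively hold it with probability 6/7.
The host can always find an empty envelope to open, so this doesn't change that 6/7; it is now spread over the 5 remaining unopened envelopes.
P(win by switching) = (6/7) · (1/5) = 6/35 ≈ 0.171.

0.171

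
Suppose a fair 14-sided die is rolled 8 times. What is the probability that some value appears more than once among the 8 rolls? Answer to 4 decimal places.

P(all 8 different) = 14/14 · 13/14 · ··· · 7/14 ≈ 0.0820.
P(at least two equal) = 1 − 0.0820 = 0.9180.

0.9180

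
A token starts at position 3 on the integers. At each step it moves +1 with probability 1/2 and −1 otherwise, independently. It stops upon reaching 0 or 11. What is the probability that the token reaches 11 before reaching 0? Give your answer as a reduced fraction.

With a fair step, P(i) = ½P(i−1) + ½P(i+1) with P(0)=0, P(11)=1 has the linear solution P(i) = i/11.
P(3) = 3/11.

3/11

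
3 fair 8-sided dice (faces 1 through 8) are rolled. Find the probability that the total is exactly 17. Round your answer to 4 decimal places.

0.0703

There are 8^3 = 512 equally likely outcomes.
The number of ordered 3-tuples from {1,…,8} summing to 17 is 36.
P(sum = 17) = 36/512 = 9/128 ≈ 0.0703.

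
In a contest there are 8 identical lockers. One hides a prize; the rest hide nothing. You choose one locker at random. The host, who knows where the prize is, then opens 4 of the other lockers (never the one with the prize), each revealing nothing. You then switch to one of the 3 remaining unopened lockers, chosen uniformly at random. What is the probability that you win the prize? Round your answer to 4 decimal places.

0.2917

Your original locker holds the prize with probability 1/8, so the other 7 collectively hold it with probability 7/8.
The host can always find 4 empty lockers to open, so the reveals don't change that 7/8; it is now spread over the 3 remaining unopened lockers.
P(win by switching) = (7/8) · (1/3) = 7/24 ≈ 0.2917.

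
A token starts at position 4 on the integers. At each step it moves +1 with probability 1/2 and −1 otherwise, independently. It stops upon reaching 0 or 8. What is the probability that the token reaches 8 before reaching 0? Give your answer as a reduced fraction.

With a fair step, P(i) = ½P(i−1) + ½P(i+1) with P(0)=0, P(8)=1 has the linear solution P(i) = i/8.
P(4) = 4/8 = 1/2.

1/2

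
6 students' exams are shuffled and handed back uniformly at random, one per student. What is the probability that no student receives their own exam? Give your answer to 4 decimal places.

0.3681

This is the derangement probability: permutations of 6 with no fixed point.
D(6) = 6! · (1 − 1/1! + 1/2! − ··· + (−1)^6/6!) = 265.
P = 265/720 = 53/144 ≈ 0.3681.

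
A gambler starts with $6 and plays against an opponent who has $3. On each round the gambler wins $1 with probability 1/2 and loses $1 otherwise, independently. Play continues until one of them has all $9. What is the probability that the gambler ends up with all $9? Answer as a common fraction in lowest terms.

With a fair step, P(i) = ½P(i−1) + ½P(i+1) with P(0)=0, P(9)=1 has the linear solution P(i) = i/9.
P(6) = 6/9 = 2/3.

2/3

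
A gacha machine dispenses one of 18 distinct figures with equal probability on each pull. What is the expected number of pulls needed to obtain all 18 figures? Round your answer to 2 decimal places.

62.91

After i distinct types are collected, each trial gives a new one with probability (18−i)/18, so the expected wait for the next new type is 18/(18−i).
E = 18/18 + 18/17 + 18/16 + 18/15 + 18/14 + 18/13 + 18/12 + 18/11 + 18/10 + 18/9 + 18/8 + 18/7 + 18/6 + 18/5 + 18/4 + 18/3 + 18/2 + 18/1 = 42822903/680680 ≈ 62.91.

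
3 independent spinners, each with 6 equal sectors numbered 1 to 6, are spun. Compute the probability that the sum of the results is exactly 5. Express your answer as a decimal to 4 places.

There are 6^3 = 216 equally likely outcomes.
The number of ordered 3-tuples from {1,…,6} summing to 5 is 6.
P(sum = 5) = 6/216 = 1/36 ≈ 0.0278.

0.0278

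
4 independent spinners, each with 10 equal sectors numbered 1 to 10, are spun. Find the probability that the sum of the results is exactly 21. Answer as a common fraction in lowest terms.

33/500

There are 10^4 = 10000 equally likely outcomes.
The number of ordered 4-tuples from {1,…,10} summing to 21 is 660.
P(sum = 21) = 660/10000 = 33/500.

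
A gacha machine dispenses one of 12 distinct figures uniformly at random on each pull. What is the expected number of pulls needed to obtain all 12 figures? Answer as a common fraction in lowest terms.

After i distinct types are collected, each trial gives a new one with probability (12−i)/12, so the expected wait for the next new type is 12/(12−i).
E = 12/12 + 12/11 + 12/10 + 12/9 + 12/8 + 12/7 + 12/6 + 12/5 + 12/4 + 12/3 + 12/2 + 12/1 = 86021/2310.

86021/2310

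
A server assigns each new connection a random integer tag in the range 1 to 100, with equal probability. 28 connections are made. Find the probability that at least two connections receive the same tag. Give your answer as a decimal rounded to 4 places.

0.9848

It's easier to compute the probability that all 28 are distinct.
P(all distinct) = 100/100 · 99/100 · ··· · 73/100 ≈ 0.0152.
So the probability of at least one match is 1 − 0.0152 = 0.9848.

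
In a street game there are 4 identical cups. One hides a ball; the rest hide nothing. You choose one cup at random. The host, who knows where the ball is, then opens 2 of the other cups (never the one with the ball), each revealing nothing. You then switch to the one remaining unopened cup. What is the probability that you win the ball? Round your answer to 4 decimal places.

0.7500

Your original cup holds the ball with probability 1/4, so the other 3 collectively hold it with probability 3/4.
The host can always find 2 empty cups to open, so the reveals don't change that 3/4; it is now spread over the 1 remaining unopened cup.
P(win by switching) = (3/4) · (1/1) = 3/4 ≈ 0.7500.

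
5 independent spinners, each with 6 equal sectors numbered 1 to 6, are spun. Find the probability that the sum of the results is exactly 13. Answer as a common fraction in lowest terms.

There are 6^5 = 7776 equally likely outcomes.
The number of ordered 5-tuples from {1,…,6} summing to 13 is 420.
P(sum = 13) = 420/7776 = 35/648.

35/648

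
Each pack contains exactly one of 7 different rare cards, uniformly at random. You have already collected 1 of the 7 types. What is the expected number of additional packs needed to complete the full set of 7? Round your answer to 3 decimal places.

17.150

Starting from 1 distinct type, each trial gives a new one with probability (7−i)/7 when i types are held, so the wait for the next new type is 7/(7−i).
E = 7/6 + 7/5 + 7/4 + 7/3 + 7/2 + 7/1 = 343/20 ≈ 17.150.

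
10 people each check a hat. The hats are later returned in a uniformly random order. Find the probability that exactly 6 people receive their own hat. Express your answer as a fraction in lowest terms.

Choose which 6 of the 10 are fixed: C(10,6) = 210 ways.
The remaining 4 must have no fixed point: D(4) = 9.
P = 210·9/3628800 = 1/1920.

1/1920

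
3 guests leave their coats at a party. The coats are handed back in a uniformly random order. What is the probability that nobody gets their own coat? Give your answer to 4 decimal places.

0.3333

This is the derangement probability: permutations of 3 with no fixed point.
D(3) = 3! · (1 − 1/1! + 1/2! − ··· + (−1)^3/3!) = 2.
P = 2/6 = 1/3 ≈ 0.3333.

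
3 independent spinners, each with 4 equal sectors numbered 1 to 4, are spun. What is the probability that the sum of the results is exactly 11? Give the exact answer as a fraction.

3/64

There are 4^3 = 64 equally likely outcomes.
The number of ordered 3-tuples from {1,…,4} summing to 11 is 3.
P(sum = 11) = 3/64.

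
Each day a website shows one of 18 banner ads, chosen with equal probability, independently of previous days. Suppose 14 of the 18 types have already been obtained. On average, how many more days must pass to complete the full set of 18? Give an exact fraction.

Starting from 14 distinct types, each trial gives a new one with probability (18−i)/18 when i types are held, so the wait for the next new type is 18/(18−i).
E = 18/4 + 18/3 + 18/2 + 18/1 = 75/2.

75/2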